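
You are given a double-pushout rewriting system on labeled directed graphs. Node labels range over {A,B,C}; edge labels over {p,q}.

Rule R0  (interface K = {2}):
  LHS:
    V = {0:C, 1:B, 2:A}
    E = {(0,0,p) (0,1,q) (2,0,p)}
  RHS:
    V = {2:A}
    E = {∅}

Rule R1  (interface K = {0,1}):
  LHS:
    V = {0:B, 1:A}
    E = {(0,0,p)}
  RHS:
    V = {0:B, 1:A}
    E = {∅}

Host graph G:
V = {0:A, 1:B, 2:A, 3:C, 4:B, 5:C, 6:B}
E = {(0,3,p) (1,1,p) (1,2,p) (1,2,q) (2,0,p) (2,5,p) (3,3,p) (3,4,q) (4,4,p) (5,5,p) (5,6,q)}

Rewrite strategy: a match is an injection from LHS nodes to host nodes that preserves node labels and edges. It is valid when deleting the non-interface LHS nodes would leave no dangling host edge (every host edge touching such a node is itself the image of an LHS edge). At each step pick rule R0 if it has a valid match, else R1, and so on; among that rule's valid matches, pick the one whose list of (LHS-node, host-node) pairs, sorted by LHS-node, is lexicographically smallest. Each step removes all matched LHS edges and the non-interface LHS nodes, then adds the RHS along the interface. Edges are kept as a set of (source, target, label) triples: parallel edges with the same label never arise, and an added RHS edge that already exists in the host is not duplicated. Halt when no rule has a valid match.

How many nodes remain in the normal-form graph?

initial: |V|=7 |E|=11  E = 0-p->3 1-p->1 1-p->2 1-q->2 2-p->0 2-p->5 3-p->3 3-q->4 4-p->4 5-p->5 5-q->6
step 1: apply R0 at {0↦5, 1↦6, 2↦2}  → |V|=5 |E|=8  E = 0-p->3 1-p->1 1-p->2 1-q->2 2-p->0 3-p->3 3-q->4 4-p->4
step 2: apply R1 at {0↦1, 1↦0}  → |V|=5 |E|=7  E = 0-p->3 1-p->2 1-q->2 2-p->0 3-p->3 3-q->4 4-p->4
step 3: apply R1 at {0↦4, 1↦0}  → |V|=5 |E|=6  E = 0-p->3 1-p->2 1-q->2 2-p->0 3-p->3 3-q->4
step 4: apply R0 at {0↦3, 1↦4, 2↦0}  → |V|=3 |E|=3  E = 1-p->2 1-q->2 2-p->0
final graph: no rule applies after step 4
NF nodes: {0:A, 1:B, 2:A}

Answer: 3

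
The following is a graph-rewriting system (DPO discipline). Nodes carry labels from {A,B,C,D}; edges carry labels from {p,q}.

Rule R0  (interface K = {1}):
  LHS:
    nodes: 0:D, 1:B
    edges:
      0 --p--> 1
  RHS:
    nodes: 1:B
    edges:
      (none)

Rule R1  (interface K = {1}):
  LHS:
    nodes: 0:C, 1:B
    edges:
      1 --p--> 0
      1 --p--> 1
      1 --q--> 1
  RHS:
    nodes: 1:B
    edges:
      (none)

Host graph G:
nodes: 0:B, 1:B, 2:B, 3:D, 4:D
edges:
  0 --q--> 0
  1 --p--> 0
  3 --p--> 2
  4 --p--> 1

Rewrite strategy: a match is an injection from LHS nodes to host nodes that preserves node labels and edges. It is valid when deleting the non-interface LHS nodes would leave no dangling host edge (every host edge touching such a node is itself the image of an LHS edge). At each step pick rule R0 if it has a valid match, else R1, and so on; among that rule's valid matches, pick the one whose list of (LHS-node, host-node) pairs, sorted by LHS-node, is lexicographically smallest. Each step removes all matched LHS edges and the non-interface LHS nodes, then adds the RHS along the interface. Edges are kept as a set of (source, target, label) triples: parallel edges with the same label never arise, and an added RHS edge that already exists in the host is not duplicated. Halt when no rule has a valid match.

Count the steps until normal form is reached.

Answer: 2

Steps:
start.  V:5 E:4  edges: 0-q->0 1-p->0 3-p->2 4-p->1
1. fire R0 via {0↦3, 1↦2}  →  V:4 E:3  edges: 0-q->0 1-p->0 4-p->1
2. fire R0 via {0↦4, 1↦1}  →  V:3 E:2  edges: 0-q->0 1-p->0
normal form: no rule applies after step 2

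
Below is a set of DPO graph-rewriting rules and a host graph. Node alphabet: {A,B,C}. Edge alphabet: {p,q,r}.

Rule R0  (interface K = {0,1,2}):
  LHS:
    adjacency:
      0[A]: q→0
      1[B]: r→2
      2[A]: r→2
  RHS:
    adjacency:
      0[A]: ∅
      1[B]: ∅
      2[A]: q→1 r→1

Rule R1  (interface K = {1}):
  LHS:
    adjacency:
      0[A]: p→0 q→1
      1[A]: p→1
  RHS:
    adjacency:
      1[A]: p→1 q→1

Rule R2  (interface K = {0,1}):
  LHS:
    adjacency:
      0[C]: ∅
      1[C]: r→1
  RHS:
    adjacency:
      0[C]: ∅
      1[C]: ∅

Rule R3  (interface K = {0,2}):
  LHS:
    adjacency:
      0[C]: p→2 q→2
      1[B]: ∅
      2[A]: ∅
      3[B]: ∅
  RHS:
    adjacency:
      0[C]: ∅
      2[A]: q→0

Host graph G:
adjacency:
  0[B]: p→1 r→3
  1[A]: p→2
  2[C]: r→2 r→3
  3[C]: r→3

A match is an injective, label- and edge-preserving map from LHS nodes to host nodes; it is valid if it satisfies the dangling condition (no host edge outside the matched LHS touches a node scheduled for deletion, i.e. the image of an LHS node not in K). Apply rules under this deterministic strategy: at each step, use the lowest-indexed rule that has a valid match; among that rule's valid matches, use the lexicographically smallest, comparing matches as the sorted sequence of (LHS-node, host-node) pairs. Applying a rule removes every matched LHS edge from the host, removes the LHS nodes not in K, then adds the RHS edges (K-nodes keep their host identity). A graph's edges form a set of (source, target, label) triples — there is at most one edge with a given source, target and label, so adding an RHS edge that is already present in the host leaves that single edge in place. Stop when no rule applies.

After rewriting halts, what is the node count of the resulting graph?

[0] host  ⇒  4 nodes, 6 edges  {0-p->1 0-r->3 1-p->2 2-r->2 2-r->3 3-r->3}
[1] R2 @ {0↦2, 1↦3}  ⇒  4 nodes, 5 edges  {0-p->1 0-r->3 1-p->2 2-r->2 2-r->3}
[2] R2 @ {0↦3, 1↦2}  ⇒  4 nodes, 4 edges  {0-p->1 0-r->3 1-p->2 2-r->3}
final graph: no rule applies after step 2
NF nodes: {0:B, 1:A, 2:C, 3:C}

Answer: 4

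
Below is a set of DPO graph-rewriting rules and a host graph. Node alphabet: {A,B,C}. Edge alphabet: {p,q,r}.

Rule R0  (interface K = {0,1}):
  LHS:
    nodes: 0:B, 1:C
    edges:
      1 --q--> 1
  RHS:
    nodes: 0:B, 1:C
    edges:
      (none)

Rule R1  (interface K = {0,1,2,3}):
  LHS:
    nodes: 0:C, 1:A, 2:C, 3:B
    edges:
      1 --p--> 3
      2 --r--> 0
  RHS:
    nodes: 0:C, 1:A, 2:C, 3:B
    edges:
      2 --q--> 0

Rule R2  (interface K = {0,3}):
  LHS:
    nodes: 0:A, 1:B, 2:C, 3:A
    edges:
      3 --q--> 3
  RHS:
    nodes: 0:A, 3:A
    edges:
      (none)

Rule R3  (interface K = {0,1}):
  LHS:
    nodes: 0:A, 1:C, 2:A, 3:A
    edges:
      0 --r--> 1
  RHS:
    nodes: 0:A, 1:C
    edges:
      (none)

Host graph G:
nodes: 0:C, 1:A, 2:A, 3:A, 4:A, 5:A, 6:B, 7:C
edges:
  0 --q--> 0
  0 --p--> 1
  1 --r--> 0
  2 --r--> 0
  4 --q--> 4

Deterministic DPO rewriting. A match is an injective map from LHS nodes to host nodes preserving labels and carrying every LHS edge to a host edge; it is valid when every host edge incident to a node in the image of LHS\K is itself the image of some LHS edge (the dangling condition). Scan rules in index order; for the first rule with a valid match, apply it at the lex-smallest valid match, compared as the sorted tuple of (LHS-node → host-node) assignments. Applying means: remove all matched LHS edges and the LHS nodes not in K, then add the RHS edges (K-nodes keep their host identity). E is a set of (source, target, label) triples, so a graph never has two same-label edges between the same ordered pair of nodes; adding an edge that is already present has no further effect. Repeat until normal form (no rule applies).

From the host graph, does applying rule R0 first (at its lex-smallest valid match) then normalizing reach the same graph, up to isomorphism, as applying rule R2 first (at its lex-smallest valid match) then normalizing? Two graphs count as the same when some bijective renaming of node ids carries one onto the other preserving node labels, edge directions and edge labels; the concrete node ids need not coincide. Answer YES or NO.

Answer: NO

Derivation:
branch R0-first: apply at {0↦6, 1↦0} → |E|=4, then 2 more step(s) → NF |V|=4 |E|=2 V={0:C, 1:A, 2:A, 5:A} E=0-p->1 2-r->0
branch R2-first: apply at {0↦1, 1↦6, 2↦7, 3↦4} → |E|=4, then 1 more step(s) → NF |V|=4 |E|=3 V={0:C, 1:A, 2:A, 5:A} E=0-q->0 0-p->1 2-r->0
graphs not isomorphic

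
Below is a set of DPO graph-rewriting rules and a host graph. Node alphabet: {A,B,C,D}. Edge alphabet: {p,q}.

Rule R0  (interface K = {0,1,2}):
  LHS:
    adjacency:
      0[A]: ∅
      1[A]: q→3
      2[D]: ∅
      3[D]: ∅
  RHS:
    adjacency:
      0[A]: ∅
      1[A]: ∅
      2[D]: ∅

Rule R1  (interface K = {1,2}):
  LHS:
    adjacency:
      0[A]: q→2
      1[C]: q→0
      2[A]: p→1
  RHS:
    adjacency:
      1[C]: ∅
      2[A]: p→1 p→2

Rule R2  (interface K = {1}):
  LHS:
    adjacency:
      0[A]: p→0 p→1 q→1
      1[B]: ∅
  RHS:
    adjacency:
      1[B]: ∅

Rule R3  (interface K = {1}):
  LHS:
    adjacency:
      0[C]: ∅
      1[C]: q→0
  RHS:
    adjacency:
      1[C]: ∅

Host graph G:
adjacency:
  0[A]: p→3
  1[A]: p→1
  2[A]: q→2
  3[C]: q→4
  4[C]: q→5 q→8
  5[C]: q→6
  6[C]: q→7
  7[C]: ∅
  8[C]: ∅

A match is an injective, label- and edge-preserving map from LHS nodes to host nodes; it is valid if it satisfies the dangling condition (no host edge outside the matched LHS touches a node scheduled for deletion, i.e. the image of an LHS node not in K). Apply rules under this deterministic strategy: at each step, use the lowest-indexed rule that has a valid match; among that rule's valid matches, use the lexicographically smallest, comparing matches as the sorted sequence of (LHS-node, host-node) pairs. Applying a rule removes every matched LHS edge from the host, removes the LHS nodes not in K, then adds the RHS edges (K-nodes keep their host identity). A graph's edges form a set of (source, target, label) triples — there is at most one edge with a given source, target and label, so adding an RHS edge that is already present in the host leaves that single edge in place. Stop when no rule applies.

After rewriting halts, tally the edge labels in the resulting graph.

[0] host  ⇒  9 nodes, 8 edges  {0-p->3 1-p->1 2-q->2 3-q->4 4-q->5 4-q->8 5-q->6 6-q->7}
[1] R3 @ {0↦7, 1↦6}  ⇒  8 nodes, 7 edges  {0-p->3 1-p->1 2-q->2 3-q->4 4-q->5 4-q->8 5-q->6}
[2] R3 @ {0↦6, 1↦5}  ⇒  7 nodes, 6 edges  {0-p->3 1-p->1 2-q->2 3-q->4 4-q->5 4-q->8}
[3] R3 @ {0↦5, 1↦4}  ⇒  6 nodes, 5 edges  {0-p->3 1-p->1 2-q->2 3-q->4 4-q->8}
[4] R3 @ {0↦8, 1↦4}  ⇒  5 nodes, 4 edges  {0-p->3 1-p->1 2-q->2 3-q->4}
[5] R3 @ {0↦4, 1↦3}  ⇒  4 nodes, 3 edges  {0-p->3 1-p->1 2-q->2}
halt: no rule applies after step 5
NF edges: [(0, 3, 'p'), (1, 1, 'p'), (2, 2, 'q')]

Answer: p:2 q:1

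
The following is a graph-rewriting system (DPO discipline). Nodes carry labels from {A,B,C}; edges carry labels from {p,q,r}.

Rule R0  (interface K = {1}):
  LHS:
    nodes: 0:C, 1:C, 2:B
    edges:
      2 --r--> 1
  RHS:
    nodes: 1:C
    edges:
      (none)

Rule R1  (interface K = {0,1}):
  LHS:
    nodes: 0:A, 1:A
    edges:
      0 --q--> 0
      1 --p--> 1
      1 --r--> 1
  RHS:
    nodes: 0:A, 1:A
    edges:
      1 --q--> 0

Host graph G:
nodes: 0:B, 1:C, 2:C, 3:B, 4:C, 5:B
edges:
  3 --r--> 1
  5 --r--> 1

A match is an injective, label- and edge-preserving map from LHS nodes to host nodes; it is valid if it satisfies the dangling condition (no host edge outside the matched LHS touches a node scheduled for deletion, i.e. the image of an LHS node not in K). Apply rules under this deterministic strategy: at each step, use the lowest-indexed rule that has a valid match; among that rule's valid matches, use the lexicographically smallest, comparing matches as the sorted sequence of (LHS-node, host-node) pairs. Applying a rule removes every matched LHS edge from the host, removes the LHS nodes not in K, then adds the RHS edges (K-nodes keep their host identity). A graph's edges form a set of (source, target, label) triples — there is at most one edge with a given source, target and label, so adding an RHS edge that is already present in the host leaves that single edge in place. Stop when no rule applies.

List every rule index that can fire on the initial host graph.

Answer: [R0]

Derivation:
R0: 4 valid matches — {0↦2, 1↦1, 2↦3}, {0↦2, 1↦1, 2↦5}, {0↦4, 1↦1, 2↦3} (+1 more)
R1: no valid match — LHS pattern not found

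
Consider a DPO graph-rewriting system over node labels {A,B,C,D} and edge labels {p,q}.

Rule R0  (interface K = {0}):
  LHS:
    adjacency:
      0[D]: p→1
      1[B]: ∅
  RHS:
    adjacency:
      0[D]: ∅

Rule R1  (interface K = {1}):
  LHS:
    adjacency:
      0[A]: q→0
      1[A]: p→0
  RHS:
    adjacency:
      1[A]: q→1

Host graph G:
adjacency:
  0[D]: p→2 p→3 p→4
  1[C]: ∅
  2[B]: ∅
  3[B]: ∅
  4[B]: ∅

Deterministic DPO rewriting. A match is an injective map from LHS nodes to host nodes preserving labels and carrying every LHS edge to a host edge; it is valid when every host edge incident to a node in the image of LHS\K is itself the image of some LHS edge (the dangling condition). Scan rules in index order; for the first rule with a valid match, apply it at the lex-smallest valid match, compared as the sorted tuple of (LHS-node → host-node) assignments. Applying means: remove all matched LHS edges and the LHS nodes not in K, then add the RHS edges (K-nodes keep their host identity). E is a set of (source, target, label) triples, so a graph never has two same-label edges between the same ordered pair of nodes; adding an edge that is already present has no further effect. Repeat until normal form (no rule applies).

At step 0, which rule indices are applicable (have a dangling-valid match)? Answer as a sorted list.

R0: 3 valid matches — {0↦0, 1↦2}, {0↦0, 1↦3}, {0↦0, 1↦4}
R1: no valid match — LHS pattern not found

Answer: [R0]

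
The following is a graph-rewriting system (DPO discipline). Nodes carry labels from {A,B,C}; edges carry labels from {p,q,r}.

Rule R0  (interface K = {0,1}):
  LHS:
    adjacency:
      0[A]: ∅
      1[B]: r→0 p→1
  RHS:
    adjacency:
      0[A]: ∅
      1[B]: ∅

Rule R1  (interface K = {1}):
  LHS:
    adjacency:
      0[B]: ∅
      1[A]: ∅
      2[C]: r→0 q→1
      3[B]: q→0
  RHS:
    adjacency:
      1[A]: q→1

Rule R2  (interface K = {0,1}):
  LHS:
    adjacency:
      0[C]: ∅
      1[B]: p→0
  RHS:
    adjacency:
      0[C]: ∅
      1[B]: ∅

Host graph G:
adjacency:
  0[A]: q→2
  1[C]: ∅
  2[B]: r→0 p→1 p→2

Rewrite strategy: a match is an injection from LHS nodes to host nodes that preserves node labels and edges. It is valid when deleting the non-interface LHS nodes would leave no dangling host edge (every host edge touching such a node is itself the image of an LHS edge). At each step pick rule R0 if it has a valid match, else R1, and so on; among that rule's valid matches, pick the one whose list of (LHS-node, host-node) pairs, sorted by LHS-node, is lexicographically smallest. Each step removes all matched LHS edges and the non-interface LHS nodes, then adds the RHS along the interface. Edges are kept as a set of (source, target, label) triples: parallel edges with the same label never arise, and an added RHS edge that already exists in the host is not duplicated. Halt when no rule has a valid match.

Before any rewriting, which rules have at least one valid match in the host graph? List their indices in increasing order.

R0: 1 valid match — {0↦0, 1↦2}
R1: no valid match — LHS pattern not found
R2: 1 valid match — {0↦1, 1↦2}

Answer: [R0,R2]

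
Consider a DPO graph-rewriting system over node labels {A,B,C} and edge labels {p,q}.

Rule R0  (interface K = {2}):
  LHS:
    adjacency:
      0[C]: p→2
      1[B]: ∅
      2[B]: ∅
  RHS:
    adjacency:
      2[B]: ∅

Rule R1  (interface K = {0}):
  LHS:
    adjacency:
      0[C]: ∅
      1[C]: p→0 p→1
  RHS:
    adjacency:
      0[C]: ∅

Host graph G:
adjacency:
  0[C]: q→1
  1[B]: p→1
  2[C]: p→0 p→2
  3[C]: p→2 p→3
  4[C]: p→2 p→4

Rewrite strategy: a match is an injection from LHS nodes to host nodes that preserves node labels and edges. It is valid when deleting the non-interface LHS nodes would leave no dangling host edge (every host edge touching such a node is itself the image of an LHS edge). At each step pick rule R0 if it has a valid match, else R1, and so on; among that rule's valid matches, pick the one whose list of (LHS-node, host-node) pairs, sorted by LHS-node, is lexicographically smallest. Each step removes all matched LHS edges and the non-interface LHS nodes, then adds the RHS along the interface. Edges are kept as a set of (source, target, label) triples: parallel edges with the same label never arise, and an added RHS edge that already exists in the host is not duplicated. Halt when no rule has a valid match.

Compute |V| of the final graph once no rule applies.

Answer: 2

Rewrite trace:
[0] host  ⇒  5 nodes, 8 edges  {0-q->1 1-p->1 2-p->0 2-p->2 3-p->2 3-p->3 4-p->2 4-p->4}
[1] R1 @ {0↦2, 1↦3}  ⇒  4 nodes, 6 edges  {0-q->1 1-p->1 2-p->0 2-p->2 4-p->2 4-p->4}
[2] R1 @ {0↦2, 1↦4}  ⇒  3 nodes, 4 edges  {0-q->1 1-p->1 2-p->0 2-p->2}
[3] R1 @ {0↦0, 1↦2}  ⇒  2 nodes, 2 edges  {0-q->1 1-p->1}
halt: no rule applies after step 3
NF nodes: {0:C, 1:B}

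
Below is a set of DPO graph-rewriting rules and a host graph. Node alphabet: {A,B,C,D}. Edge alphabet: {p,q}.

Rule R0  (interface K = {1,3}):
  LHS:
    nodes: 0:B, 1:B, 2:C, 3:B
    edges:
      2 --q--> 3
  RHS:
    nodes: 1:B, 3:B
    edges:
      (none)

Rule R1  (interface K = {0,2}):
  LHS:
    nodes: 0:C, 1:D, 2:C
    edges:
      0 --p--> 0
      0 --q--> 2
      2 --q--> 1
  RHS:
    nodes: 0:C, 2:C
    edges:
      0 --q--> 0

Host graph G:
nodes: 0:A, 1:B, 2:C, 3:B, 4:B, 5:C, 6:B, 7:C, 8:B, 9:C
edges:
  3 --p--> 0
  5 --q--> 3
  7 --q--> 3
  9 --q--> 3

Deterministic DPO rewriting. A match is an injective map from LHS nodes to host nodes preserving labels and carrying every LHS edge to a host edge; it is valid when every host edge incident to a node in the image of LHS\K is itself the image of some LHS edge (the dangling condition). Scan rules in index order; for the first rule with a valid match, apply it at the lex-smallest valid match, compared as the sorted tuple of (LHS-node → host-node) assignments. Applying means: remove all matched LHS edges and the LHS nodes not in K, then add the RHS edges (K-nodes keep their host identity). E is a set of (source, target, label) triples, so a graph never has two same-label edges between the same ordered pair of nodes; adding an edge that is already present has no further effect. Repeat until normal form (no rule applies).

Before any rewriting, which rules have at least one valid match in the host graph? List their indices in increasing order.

R0: 36 valid matches — {0↦1, 1↦4, 2↦5, 3↦3}, {0↦1, 1↦4, 2↦7, 3↦3}, {0↦1, 1↦4, 2↦9, 3↦3} (+33 more)
R1: no valid match — LHS pattern not found

Answer: [R0]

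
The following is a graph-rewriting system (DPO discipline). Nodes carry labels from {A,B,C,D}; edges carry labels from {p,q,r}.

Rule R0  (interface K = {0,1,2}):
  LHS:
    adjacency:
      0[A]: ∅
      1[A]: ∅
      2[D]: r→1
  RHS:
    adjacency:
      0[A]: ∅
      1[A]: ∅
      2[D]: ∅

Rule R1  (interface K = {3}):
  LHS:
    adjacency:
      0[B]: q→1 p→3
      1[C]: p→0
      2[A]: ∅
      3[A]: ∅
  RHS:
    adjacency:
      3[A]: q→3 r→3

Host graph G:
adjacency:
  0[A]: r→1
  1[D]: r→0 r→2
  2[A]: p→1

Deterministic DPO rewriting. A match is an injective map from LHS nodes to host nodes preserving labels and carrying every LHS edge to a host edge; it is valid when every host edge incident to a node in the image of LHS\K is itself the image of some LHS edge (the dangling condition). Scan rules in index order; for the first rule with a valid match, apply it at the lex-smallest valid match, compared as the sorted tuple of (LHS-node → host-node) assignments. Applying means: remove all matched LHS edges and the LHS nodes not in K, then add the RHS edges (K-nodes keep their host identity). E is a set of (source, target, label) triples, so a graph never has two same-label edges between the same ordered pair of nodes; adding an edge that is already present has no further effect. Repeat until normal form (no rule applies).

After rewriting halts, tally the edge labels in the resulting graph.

start.  V:3 E:4  edges: 0-r->1 1-r->0 1-r->2 2-p->1
1. fire R0 via {0↦0, 1↦2, 2↦1}  →  V:3 E:3  edges: 0-r->1 1-r->0 2-p->1
2. fire R0 via {0↦2, 1↦0, 2↦1}  →  V:3 E:2  edges: 0-r->1 2-p->1
normal form: no rule applies after step 2
NF edges: [(0, 1, 'r'), (2, 1, 'p')]

Answer: p:1 r:1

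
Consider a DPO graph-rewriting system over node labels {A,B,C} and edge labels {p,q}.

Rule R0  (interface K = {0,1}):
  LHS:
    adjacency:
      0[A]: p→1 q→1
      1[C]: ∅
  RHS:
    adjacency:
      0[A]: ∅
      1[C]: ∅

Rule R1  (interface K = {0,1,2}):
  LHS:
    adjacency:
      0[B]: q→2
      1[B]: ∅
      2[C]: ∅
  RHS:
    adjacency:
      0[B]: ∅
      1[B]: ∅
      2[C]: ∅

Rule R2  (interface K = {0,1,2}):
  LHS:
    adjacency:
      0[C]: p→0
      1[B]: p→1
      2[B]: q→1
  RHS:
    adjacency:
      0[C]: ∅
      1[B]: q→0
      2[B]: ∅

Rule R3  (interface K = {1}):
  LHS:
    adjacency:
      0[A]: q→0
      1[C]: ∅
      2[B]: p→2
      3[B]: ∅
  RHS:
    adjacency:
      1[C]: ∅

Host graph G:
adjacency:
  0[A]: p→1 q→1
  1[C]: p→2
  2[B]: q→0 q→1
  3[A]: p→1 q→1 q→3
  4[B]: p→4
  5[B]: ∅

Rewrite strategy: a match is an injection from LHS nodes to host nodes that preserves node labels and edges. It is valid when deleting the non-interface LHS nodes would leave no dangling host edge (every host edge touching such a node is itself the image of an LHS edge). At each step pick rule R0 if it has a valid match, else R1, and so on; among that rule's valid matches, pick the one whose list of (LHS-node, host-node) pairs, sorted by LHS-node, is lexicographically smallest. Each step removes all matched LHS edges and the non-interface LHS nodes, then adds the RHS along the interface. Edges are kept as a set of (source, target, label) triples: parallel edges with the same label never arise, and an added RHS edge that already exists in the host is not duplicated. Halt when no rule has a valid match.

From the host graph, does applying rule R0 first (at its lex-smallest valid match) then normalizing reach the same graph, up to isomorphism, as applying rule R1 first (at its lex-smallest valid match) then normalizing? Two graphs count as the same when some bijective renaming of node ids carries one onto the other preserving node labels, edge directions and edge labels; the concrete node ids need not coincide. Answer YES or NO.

Answer: YES

Steps:
branch R0-first: apply at {0↦0, 1↦1} → |E|=7, then 3 more step(s) → NF |V|=3 |E|=2 V={0:A, 1:C, 2:B} E=1-p->2 2-q->0
branch R1-first: apply at {0↦2, 1↦4, 2↦1} → |E|=8, then 3 more step(s) → NF |V|=3 |E|=2 V={0:A, 1:C, 2:B} E=1-p->2 2-q->0
graphs isomorphic (equal up to label-preserving node renaming)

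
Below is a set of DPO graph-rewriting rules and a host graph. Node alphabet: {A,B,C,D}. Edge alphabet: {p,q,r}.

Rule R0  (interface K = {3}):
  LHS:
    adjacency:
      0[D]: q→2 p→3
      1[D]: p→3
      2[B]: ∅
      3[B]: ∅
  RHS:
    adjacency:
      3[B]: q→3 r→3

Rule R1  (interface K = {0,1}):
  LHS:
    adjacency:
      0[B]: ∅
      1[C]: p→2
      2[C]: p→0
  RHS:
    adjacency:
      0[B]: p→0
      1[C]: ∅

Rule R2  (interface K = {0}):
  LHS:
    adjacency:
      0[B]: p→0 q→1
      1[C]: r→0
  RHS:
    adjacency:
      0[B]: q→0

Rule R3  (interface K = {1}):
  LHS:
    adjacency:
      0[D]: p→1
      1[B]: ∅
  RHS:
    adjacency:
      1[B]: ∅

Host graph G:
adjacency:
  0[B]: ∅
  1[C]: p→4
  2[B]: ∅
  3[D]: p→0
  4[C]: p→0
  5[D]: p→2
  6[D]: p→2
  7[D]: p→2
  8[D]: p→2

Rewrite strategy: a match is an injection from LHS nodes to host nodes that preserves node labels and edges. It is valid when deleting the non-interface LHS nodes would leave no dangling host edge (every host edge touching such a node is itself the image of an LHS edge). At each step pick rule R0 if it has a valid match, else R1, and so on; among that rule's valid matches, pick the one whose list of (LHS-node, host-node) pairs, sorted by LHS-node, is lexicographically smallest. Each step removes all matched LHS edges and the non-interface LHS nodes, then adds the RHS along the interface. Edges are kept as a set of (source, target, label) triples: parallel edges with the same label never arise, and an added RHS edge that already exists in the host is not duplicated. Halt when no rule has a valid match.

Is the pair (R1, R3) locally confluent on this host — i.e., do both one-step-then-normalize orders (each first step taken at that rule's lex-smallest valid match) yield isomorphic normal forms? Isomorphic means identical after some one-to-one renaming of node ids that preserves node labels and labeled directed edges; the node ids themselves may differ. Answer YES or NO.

Answer: YES

Rewrite trace:
branch R1-first: apply at {0↦0, 1↦1, 2↦4} → |E|=6, then 5 more step(s) → NF |V|=3 |E|=1 V={0:B, 1:C, 2:B} E=0-p->0
branch R3-first: apply at {0↦3, 1↦0} → |E|=6, then 5 more step(s) → NF |V|=3 |E|=1 V={0:B, 1:C, 2:B} E=0-p->0
graphs isomorphic (equal up to label-preserving node renaming)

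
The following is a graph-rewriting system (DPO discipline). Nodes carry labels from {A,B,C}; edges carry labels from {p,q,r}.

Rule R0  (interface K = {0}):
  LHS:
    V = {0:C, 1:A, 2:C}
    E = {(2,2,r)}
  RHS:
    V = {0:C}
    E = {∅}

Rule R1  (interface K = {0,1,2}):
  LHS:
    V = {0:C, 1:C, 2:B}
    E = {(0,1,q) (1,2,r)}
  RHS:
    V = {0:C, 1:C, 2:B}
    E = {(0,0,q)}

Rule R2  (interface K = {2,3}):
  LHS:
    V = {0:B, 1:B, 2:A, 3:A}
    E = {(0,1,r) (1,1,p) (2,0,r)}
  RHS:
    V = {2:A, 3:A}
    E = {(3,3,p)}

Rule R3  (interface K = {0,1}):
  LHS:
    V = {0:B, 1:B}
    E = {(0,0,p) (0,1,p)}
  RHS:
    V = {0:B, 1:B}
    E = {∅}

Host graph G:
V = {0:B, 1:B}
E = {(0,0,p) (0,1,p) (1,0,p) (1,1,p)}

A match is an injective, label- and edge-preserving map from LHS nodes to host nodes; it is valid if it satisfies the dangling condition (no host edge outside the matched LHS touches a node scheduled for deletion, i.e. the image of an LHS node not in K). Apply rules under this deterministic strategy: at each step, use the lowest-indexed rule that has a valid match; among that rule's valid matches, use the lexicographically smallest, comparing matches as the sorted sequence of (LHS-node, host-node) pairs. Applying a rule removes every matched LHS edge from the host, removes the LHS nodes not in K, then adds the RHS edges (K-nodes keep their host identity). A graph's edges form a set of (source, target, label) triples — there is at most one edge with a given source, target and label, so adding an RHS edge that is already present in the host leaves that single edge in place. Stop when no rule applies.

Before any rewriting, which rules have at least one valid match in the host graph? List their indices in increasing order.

R0: no valid match — LHS pattern not found
R1: no valid match — LHS pattern not found
R2: no valid match — LHS pattern not found
R3: 2 valid matches — {0↦0, 1↦1}, {0↦1, 1↦0}

Answer: [R3]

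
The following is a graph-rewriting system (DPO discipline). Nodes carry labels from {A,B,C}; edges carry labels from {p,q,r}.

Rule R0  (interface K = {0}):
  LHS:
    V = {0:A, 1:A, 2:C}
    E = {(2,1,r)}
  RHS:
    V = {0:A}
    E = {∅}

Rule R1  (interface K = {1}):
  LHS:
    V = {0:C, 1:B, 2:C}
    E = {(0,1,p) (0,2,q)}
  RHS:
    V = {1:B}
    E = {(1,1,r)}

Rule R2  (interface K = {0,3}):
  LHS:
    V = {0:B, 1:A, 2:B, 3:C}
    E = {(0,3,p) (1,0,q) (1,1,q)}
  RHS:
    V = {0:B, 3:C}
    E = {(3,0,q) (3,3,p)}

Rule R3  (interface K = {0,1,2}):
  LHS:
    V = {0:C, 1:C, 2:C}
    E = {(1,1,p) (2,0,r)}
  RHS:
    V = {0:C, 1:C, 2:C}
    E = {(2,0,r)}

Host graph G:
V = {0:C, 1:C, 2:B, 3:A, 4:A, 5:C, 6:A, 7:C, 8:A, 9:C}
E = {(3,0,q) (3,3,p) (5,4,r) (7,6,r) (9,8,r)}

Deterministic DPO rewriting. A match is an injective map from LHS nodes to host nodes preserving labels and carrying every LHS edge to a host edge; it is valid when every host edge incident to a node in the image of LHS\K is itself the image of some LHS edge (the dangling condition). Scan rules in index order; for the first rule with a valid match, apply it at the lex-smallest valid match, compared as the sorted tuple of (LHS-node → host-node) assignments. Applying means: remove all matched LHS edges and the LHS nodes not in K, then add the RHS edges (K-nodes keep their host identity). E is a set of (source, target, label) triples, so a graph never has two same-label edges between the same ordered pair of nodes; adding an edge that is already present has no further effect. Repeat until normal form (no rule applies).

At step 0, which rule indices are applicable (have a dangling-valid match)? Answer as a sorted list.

Answer: [R0]

Rewrite trace:
R0: 9 valid matches — {0↦3, 1↦4, 2↦5}, {0↦3, 1↦6, 2↦7}, {0↦3, 1↦8, 2↦9} (+6 more)
R1: no valid match — LHS pattern not found
R2: no valid match — LHS pattern not found
R3: no valid match — LHS pattern not found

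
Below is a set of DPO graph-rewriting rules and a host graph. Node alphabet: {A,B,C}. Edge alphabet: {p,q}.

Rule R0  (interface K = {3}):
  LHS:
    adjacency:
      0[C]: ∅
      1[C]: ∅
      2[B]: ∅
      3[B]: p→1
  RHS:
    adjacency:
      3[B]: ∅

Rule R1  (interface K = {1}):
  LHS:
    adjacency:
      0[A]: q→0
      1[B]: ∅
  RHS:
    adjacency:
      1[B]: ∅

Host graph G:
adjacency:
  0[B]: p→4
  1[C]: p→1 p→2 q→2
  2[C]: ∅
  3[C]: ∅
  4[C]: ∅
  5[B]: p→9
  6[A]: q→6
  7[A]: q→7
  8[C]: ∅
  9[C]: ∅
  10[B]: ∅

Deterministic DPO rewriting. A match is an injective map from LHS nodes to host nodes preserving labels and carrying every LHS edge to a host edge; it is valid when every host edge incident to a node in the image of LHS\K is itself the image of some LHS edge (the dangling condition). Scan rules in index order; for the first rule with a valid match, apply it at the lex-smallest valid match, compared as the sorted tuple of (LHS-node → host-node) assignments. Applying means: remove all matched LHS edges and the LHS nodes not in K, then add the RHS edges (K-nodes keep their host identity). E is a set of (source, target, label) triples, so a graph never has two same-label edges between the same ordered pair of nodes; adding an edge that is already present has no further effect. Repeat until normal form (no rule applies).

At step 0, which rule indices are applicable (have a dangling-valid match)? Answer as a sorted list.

R0: 4 valid matches — {0↦3, 1↦4, 2↦10, 3↦0}, {0↦3, 1↦9, 2↦10, 3↦5}, {0↦8, 1↦4, 2↦10, 3↦0} (+1 more)
R1: 6 valid matches — {0↦6, 1↦0}, {0↦6, 1↦5}, {0↦6, 1↦10} (+3 more)

Answer: [R0,R1]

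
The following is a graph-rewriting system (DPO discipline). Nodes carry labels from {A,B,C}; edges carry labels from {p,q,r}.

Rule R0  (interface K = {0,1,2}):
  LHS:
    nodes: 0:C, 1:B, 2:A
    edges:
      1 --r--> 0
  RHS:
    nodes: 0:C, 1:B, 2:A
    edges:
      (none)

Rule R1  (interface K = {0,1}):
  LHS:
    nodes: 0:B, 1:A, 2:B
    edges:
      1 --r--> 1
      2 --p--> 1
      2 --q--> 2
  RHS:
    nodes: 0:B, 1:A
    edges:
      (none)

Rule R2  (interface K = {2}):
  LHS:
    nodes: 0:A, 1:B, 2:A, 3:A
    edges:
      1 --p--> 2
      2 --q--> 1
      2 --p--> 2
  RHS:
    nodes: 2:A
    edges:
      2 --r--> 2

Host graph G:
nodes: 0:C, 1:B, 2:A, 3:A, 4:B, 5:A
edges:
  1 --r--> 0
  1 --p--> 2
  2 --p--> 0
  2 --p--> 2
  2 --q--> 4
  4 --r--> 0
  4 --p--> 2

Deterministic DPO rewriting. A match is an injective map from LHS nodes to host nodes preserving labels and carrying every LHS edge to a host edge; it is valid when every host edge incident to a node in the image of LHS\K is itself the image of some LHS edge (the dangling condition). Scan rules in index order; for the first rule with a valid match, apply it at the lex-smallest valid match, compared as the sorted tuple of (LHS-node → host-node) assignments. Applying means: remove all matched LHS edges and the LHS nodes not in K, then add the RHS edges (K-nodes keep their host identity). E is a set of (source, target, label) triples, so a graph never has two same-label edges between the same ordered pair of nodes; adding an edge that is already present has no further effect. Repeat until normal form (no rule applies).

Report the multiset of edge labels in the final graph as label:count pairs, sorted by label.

Answer: p:2 r:1

Rewrite trace:
start.  V:6 E:7  edges: 1-r->0 1-p->2 2-p->0 2-p->2 2-q->4 4-r->0 4-p->2
1. fire R0 via {0↦0, 1↦1, 2↦2}  →  V:6 E:6  edges: 1-p->2 2-p->0 2-p->2 2-q->4 4-r->0 4-p->2
2. fire R0 via {0↦0, 1↦4, 2↦2}  →  V:6 E:5  edges: 1-p->2 2-p->0 2-p->2 2-q->4 4-p->2
3. fire R2 via {0↦3, 1↦4, 2↦2, 3↦5}  →  V:3 E:3  edges: 1-p->2 2-p->0 2-r->2
halt: no rule applies after step 3
NF edges: [(1, 2, 'p'), (2, 0, 'p'), (2, 2, 'r')]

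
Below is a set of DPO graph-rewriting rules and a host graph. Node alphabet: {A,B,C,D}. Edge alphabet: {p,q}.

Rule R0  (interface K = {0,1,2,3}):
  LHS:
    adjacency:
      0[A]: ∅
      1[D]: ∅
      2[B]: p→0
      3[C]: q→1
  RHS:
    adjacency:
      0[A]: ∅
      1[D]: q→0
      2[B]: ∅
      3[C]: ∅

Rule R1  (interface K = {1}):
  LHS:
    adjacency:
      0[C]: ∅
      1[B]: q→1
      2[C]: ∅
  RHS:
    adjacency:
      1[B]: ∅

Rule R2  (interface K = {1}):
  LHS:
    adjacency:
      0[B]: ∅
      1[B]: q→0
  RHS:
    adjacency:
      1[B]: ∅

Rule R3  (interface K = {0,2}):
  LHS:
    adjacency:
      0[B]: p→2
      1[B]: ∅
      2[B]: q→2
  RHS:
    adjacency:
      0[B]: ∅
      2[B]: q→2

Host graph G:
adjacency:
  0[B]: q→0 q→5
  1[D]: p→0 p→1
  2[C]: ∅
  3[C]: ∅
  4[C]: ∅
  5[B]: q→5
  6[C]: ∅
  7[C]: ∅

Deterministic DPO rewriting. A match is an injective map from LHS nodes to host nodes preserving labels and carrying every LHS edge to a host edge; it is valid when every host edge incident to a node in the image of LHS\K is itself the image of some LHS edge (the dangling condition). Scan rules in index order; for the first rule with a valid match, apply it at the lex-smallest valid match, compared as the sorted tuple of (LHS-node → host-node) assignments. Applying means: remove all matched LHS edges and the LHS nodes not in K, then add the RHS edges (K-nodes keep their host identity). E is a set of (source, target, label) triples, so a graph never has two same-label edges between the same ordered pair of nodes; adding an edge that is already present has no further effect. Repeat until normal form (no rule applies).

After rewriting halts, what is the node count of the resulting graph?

Answer: 3

Rewrite trace:
start.  V:8 E:5  edges: 0-q->0 0-q->5 1-p->0 1-p->1 5-q->5
1. fire R1 via {0↦2, 1↦0, 2↦3}  →  V:6 E:4  edges: 0-q->5 1-p->0 1-p->1 5-q->5
2. fire R1 via {0↦4, 1↦5, 2↦6}  →  V:4 E:3  edges: 0-q->5 1-p->0 1-p->1
3. fire R2 via {0↦5, 1↦0}  →  V:3 E:2  edges: 1-p->0 1-p->1
halt: no rule applies after step 3
NF nodes: {0:B, 1:D, 7:C}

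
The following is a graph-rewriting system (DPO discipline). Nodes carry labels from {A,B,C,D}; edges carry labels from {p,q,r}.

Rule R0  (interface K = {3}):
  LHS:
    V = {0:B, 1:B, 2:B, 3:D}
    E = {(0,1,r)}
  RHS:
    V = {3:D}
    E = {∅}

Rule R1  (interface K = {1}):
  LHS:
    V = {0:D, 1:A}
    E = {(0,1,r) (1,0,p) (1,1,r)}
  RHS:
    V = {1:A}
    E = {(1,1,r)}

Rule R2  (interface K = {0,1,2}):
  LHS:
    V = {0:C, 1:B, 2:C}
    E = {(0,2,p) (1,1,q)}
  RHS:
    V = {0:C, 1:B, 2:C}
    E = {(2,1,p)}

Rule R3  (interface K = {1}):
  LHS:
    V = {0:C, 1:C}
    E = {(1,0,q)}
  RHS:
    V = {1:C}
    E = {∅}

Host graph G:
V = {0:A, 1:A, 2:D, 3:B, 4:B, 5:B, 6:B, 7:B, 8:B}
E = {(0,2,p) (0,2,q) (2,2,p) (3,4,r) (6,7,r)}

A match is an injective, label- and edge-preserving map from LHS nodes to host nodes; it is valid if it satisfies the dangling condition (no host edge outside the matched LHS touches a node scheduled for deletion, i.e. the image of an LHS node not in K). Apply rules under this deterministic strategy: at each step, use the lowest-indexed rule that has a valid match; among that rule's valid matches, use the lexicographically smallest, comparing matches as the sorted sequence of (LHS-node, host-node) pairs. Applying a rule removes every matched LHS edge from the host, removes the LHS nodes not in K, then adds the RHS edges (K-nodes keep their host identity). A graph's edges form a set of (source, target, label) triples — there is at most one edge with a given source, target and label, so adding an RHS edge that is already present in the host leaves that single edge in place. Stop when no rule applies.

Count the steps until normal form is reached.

Answer: 2

Steps:
[0] host  ⇒  9 nodes, 5 edges  {0-p->2 0-q->2 2-p->2 3-r->4 6-r->7}
[1] R0 @ {0↦3, 1↦4, 2↦5, 3↦2}  ⇒  6 nodes, 4 edges  {0-p->2 0-q->2 2-p->2 6-r->7}
[2] R0 @ {0↦6, 1↦7, 2↦8, 3↦2}  ⇒  3 nodes, 3 edges  {0-p->2 0-q->2 2-p->2}
final graph: no rule applies after step 2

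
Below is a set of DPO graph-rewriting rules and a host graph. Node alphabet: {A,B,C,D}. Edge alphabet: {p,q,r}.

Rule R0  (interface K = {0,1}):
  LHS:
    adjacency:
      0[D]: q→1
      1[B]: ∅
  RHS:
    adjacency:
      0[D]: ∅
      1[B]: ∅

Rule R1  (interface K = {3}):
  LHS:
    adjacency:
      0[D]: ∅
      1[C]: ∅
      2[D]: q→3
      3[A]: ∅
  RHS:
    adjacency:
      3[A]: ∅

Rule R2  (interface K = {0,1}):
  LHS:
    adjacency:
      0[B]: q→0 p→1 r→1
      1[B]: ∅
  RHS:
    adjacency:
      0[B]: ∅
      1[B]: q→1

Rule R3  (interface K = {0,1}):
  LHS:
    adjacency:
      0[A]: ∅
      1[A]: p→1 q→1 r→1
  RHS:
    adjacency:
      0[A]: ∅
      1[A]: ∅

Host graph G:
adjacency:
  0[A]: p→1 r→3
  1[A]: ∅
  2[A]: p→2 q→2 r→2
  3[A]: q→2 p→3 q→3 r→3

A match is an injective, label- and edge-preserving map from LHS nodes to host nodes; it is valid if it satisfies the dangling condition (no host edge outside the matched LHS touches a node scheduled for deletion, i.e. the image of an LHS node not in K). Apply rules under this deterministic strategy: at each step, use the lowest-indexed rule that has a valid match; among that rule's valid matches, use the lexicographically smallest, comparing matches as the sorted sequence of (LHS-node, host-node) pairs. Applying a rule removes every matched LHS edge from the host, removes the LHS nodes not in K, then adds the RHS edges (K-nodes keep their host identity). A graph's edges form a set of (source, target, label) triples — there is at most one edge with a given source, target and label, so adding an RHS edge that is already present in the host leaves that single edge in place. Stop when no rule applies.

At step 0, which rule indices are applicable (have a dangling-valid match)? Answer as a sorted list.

Answer: [R3]

Steps:
R0: no valid match — LHS pattern not found
R1: no valid match — LHS pattern not found
R2: no valid match — LHS pattern not found
R3: 6 valid matches — {0↦0, 1↦2}, {0↦0, 1↦3}, {0↦1, 1↦2} (+3 more)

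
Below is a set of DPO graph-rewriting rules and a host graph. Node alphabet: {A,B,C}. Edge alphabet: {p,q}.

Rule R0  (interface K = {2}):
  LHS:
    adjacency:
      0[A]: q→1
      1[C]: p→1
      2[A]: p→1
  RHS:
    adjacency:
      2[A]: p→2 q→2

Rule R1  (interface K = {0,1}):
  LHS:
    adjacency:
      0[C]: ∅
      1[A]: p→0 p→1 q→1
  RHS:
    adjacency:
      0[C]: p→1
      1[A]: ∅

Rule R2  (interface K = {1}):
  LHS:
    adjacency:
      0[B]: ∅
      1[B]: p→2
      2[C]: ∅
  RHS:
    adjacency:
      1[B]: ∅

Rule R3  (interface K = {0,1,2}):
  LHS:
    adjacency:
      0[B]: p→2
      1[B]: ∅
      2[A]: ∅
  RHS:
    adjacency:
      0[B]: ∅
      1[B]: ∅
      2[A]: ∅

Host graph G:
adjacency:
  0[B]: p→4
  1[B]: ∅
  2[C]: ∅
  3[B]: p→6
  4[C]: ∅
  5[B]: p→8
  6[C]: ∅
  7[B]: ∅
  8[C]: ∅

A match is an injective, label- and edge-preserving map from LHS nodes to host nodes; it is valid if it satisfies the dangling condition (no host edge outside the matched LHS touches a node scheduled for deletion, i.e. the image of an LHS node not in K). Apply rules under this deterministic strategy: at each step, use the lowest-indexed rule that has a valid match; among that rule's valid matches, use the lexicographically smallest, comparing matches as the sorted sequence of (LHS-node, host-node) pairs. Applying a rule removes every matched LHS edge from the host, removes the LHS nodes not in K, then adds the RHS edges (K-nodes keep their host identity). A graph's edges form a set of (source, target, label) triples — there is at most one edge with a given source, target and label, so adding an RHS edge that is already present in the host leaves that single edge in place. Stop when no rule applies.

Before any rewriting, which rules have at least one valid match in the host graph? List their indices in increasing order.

R0: no valid match — LHS pattern not found
R1: no valid match — LHS pattern not found
R2: 6 valid matches — {0↦1, 1↦0, 2↦4}, {0↦1, 1↦3, 2↦6}, {0↦1, 1↦5, 2↦8} (+3 more)
R3: no valid match — LHS pattern not found

Answer: [R2]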